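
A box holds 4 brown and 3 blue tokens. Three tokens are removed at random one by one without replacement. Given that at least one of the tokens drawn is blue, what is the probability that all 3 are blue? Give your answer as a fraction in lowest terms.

1/31

P(all 3 blue) = C(3,3)/C(7,3) = 1/35; P(at least one blue) = 1 − C(4,3)/C(7,3) = 31/35.
Since 'all 3 blue' ⊆ 'at least one blue', P(all 3 | at least one) = 1/35 / 31/35 = 1/31 ≈ 0.0323.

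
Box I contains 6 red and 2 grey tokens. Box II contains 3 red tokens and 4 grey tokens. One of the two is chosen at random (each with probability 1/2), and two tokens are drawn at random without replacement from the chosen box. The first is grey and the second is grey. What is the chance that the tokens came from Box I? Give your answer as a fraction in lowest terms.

P(E | Box I) = 1/28; P(E | Box II) = 2/7.
P(E) = 1/2·1/28 + 1/2·2/7 = 9/56.
By Bayes' rule, P(Box I | E) = 1/56 / 9/56 = 1/9 ≈ 0.1111.

1/9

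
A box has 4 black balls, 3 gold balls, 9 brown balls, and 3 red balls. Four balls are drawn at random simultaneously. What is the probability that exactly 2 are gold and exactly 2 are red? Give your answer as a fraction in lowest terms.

Unordered draws without replacement: count favorable combinations over C(19,4).
Favorable = C(4,0) · C(3,2) · C(9,0) · C(3,2) = 9; total = C(19,4) = 3876.
P = 9/3876 = 3/1292 ≈ 0.0023.

3/1292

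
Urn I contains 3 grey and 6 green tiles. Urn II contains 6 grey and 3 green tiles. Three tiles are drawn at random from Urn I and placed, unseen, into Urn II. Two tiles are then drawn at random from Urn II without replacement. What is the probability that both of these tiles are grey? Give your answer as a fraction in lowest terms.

85/264

Condition on how many of the transferred tiles are grey (from Urn I: 3 grey of 9; then Urn II has 12 total).
  0 grey: C(3,0)C(6,3)/C(9,3) = 5/21; then P = C(6,2)/C(12,2) = 5/22
  1 grey: C(3,1)C(6,2)/C(9,3) = 15/28; then P = C(7,2)/C(12,2) = 7/22
  2 grey: C(3,2)C(6,1)/C(9,3) = 3/14; then P = C(8,2)/C(12,2) = 14/33
  3 grey: C(3,3)C(6,0)/C(9,3) = 1/84; then P = C(9,2)/C(12,2) = 6/11
P(both grey) = 85/264 ≈ 0.3220.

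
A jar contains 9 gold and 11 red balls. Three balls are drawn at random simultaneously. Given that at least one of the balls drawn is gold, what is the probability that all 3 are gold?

P(all 3 gold) = C(9,3)/C(20,3) = 7/95; P(at least one gold) = 1 − C(11,3)/C(20,3) = 65/76.
Since 'all 3 gold' ⊆ 'at least one gold', P(all 3 | at least one) = 7/95 / 65/76 = 28/325 ≈ 0.0862.

28/325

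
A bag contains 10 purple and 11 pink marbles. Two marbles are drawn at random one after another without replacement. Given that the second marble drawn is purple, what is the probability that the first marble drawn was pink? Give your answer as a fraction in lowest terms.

11/20

P(first=pink and the second marble drawn is purple) = (11/21)·(10/20) = 11/42.
P(the second marble drawn is purple) = Σ over first color = 3/14 + 11/42 = 10/21.
By Bayes, P(first=pink | the second marble drawn is purple) = 11/42 / 10/21 = 11/20 ≈ 0.5500.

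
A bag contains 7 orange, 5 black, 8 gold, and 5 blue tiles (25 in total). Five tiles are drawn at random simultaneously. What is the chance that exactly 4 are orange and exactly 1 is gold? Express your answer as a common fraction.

4/759

Unordered draws without replacement: count favorable combinations over C(25,5).
Favorable = C(7,4) · C(5,0) · C(8,1) · C(5,0) = 280; total = C(25,5) = 53130.
P = 280/53130 = 4/759 ≈ 0.0053.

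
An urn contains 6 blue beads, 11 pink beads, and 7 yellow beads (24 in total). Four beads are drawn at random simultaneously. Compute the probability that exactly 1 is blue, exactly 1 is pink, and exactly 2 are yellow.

Unordered draws without replacement: count favorable combinations over C(24,4).
Favorable = C(6,1) · C(11,1) · C(7,2) = 1386; total = C(24,4) = 10626.
P = 1386/10626 = 3/23 ≈ 0.1304.

3/23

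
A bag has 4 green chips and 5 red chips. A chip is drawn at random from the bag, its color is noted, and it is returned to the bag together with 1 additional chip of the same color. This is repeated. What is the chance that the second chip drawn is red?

Condition on the first draw. If first is red (prob 5/9), second-red has prob (6)/(10); if not (prob 4/9), it has prob 5/(10).
P = (5/9)·(6/10) + (4/9)·(5/10) = 5/9 ≈ 0.5556.

5/9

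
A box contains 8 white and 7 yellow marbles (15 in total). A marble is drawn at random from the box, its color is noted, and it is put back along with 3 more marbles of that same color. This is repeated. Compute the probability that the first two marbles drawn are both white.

44/135

After a white draw the box holds 11 white out of 18.
P = (8/15)·(11/18) = 44/135 ≈ 0.3259.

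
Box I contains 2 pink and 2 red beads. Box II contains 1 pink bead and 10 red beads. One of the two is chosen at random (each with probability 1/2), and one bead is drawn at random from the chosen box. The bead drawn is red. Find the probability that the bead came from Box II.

P(red | Box I) = 1/2; P(red | Box II) = 10/11.
P(red) = 1/2·1/2 + 1/2·10/11 = 31/44.
By Bayes' rule, P(Box II | red) = 5/11 / 31/44 = 20/31 ≈ 0.6452.

20/31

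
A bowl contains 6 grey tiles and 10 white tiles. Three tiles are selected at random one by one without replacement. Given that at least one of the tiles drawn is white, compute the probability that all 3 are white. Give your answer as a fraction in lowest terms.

P(all 3 white) = C(10,3)/C(16,3) = 3/14; P(at least one white) = 1 − C(6,3)/C(16,3) = 27/28.
Since 'all 3 white' ⊆ 'at least one white', P(all 3 | at least one) = 3/14 / 27/28 = 2/9 ≈ 0.2222.

2/9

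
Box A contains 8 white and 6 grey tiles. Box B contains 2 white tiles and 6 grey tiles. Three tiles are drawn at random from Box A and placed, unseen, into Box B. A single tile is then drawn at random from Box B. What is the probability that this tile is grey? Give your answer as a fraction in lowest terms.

Condition on how many of the transferred tiles are grey (from Box A: 6 grey of 14; then Box B has 11 total).
  0 grey: C(6,0)C(8,3)/C(14,3) = 2/13; then P = 6/11
  1 grey: C(6,1)C(8,2)/C(14,3) = 6/13; then P = 7/11
  2 grey: C(6,2)C(8,1)/C(14,3) = 30/91; then P = 8/11
  3 grey: C(6,3)C(8,0)/C(14,3) = 5/91; then P = 9/11
P(grey from Box B) = 51/77 ≈ 0.6623.

51/77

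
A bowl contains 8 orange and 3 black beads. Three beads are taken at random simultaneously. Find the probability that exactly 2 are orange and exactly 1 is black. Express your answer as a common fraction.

Unordered draws without replacement: count favorable combinations over C(11,3).
Favorable = C(8,2) · C(3,1) = 84; total = C(11,3) = 165.
P = 84/165 = 28/55 ≈ 0.5091.

28/55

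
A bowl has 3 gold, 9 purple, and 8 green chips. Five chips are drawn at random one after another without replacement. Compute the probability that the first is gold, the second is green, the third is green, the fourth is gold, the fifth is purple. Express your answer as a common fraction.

21/12920

Multiply the conditional probability of each draw in order, without replacement, so each draw removes one from its color and from the total.
P = (3/20) · (8/19) · (7/18) · (2/17) · (9/16) = 21/12920 ≈ 0.0016.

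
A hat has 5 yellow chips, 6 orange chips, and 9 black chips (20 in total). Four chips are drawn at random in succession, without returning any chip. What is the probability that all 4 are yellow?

1/969

Unordered draws without replacement: count favorable combinations over C(20,4).
Favorable = C(5,4) · C(6,0) · C(9,0) = 5; total = C(20,4) = 4845.
P = 5/4845 = 1/969 ≈ 0.0010.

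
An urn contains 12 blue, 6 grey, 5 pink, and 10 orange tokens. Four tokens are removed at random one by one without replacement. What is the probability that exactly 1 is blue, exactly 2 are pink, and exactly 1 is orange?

Unordered draws without replacement: count favorable combinations over C(33,4).
Favorable = C(12,1) · C(6,0) · C(5,2) · C(10,1) = 1200; total = C(33,4) = 40920.
P = 1200/40920 = 10/341 ≈ 0.0293.

10/341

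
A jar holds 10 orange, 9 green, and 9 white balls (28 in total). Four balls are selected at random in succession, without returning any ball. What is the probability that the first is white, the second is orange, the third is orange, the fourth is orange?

6/455

Multiply the conditional probability of each draw in order, without replacement, so each draw removes one from its color and from the total.
P = (9/28) · (10/27) · (9/26) · (8/25) = 6/455 ≈ 0.0132.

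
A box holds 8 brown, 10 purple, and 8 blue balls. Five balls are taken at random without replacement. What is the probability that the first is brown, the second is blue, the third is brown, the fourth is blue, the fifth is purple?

Multiply the conditional probability of each draw in order, without replacement, so each draw removes one from its color and from the total.
P = (8/26) · (8/25) · (7/24) · (7/23) · (10/22) = 196/49335 ≈ 0.0040.

196/49335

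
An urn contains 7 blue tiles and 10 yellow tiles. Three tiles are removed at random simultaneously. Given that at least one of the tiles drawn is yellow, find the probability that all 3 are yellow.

P(all 3 yellow) = C(10,3)/C(17,3) = 3/17; P(at least one yellow) = 1 − C(7,3)/C(17,3) = 129/136.
Since 'all 3 yellow' ⊆ 'at least one yellow', P(all 3 | at least one) = 3/17 / 129/136 = 8/43 ≈ 0.1860.

8/43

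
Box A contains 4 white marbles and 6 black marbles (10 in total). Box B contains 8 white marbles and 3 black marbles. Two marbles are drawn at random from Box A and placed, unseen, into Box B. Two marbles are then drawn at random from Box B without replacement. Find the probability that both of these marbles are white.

259/585

Condition on how many of the transferred marbles are white (from Box A: 4 white of 10; then Box B has 13 total).
  0 white: C(4,0)C(6,2)/C(10,2) = 1/3; then P = C(8,2)/C(13,2) = 14/39
  1 white: C(4,1)C(6,1)/C(10,2) = 8/15; then P = C(9,2)/C(13,2) = 6/13
  2 white: C(4,2)C(6,0)/C(10,2) = 2/15; then P = C(10,2)/C(13,2) = 15/26
P(both white) = 259/585 ≈ 0.4427.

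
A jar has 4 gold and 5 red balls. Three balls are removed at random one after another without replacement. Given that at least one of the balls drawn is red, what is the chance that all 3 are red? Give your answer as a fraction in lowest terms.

P(all 3 red) = C(5,3)/C(9,3) = 5/42; P(at least one red) = 1 − C(4,3)/C(9,3) = 20/21.
Since 'all 3 red' ⊆ 'at least one red', P(all 3 | at least one) = 5/42 / 20/21 = 1/8 ≈ 0.1250.

1/8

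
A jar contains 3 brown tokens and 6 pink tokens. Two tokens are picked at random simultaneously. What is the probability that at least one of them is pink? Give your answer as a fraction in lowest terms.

Use the complement: P(at least one pink) = 1 − P(no pink).
P(none) = C(3,2)/C(9,2) = 3/36.
So P = 1 − 3/36 = 11/12 ≈ 0.9167.

11/12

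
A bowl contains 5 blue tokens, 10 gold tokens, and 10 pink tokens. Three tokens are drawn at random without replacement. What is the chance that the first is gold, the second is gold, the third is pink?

Multiply the conditional probability of each draw in order, without replacement, so each draw removes one from its color and from the total.
P = (10/25) · (9/24) · (10/23) = 3/46 ≈ 0.0652.

3/46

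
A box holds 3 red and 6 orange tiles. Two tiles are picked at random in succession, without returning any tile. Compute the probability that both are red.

1/12

Unordered draws without replacement: count favorable combinations over C(9,2).
Favorable = C(3,2) · C(6,0) = 3; total = C(9,2) = 36.
P = 3/36 = 1/12 ≈ 0.0833.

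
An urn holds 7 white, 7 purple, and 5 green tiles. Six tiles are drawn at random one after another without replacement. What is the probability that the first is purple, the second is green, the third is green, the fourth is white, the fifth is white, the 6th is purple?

7/3876

Multiply the conditional probability of each draw in order, without replacement, so each draw removes one from its color and from the total.
P = (7/19) · (5/18) · (4/17) · (7/16) · (6/15) · (6/14) = 7/3876 ≈ 0.0018.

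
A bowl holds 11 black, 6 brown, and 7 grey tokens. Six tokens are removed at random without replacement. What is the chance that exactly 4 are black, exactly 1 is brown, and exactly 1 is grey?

45/437

Unordered draws without replacement: count favorable combinations over C(24,6).
Favorable = C(11,4) · C(6,1) · C(7,1) = 13860; total = C(24,6) = 134596.
P = 13860/134596 = 45/437 ≈ 0.1030.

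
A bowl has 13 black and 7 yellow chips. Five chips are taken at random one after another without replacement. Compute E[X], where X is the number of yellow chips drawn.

By linearity of expectation, E[X] = Σ P(draw i is yellow); by symmetry each draw (even without replacement) has P(yellow) = 7/20.
E[X] = 5 · 7/20 = 7/4 ≈ 1.7500.

7/4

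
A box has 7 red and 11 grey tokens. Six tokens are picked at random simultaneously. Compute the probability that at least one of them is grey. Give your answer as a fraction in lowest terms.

2651/2652

Use the complement: P(at least one grey) = 1 − P(no grey).
P(none) = C(7,6)/C(18,6) = 7/18564.
So P = 1 − 7/18564 = 2651/2652 ≈ 0.9996.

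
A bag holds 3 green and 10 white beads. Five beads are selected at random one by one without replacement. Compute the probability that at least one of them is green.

115/143

Use the complement: P(at least one green) = 1 − P(no green).
P(none) = C(10,5)/C(13,5) = 252/1287.
So P = 1 − 252/1287 = 115/143 ≈ 0.8042.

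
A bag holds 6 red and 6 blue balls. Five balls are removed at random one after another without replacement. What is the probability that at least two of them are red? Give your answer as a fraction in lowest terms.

Sum the hypergeometric tail for j = 2,…,5 red balls.
Favorable = C(6,2)·C(6,3) + C(6,3)·C(6,2) + C(6,4)·C(6,1) + C(6,5)·C(6,0) = 696; total = C(12,5) = 792.
P = 696/792 = 29/33 ≈ 0.8788.

29/33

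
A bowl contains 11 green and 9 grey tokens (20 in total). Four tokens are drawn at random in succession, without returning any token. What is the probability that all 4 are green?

22/323

Unordered draws without replacement: count favorable combinations over C(20,4).
Favorable = C(11,4) · C(9,0) = 330; total = C(20,4) = 4845.
P = 330/4845 = 22/323 ≈ 0.0681.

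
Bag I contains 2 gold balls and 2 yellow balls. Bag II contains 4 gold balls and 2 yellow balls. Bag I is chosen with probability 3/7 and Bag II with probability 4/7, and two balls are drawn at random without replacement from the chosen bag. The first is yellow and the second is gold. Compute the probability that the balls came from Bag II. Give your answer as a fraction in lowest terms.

16/31

P(E | Bag I) = 1/3; P(E | Bag II) = 4/15.
P(E) = 3/7·1/3 + 4/7·4/15 = 31/105.
By Bayes' rule, P(Bag II | E) = 16/105 / 31/105 = 16/31 ≈ 0.5161.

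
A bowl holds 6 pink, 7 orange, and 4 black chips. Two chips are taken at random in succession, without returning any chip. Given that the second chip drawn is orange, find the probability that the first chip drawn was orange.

3/8

P(first=orange and the second chip drawn is orange) = (7/17)·(6/16) = 21/136.
P(the second chip drawn is orange) = Σ over first color = 21/136 + 21/136 + 7/68 = 7/17.
By Bayes, P(first=orange | the second chip drawn is orange) = 21/136 / 7/17 = 3/8 ≈ 0.3750.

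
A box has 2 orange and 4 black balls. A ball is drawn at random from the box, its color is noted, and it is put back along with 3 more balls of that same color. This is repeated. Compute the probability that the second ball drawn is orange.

Condition on the first draw. If first is orange (prob 2/6), second-orange has prob (5)/(9); if not (prob 4/6), it has prob 2/(9).
P = (2/6)·(5/9) + (4/6)·(2/9) = 1/3 ≈ 0.3333.

1/3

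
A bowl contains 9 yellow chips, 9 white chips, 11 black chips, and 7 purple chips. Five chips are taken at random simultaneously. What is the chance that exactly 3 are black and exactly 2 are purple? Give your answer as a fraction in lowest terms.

Unordered draws without replacement: count favorable combinations over C(36,5).
Favorable = C(9,0) · C(9,0) · C(11,3) · C(7,2) = 3465; total = C(36,5) = 376992.
P = 3465/376992 = 5/544 ≈ 0.0092.

5/544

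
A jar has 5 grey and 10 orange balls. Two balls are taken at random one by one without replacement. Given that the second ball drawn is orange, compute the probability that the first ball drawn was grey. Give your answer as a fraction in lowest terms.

P(first=grey and the second ball drawn is orange) = (5/15)·(10/14) = 5/21.
P(the second ball drawn is orange) = Σ over first color = 5/21 + 3/7 = 2/3.
By Bayes, P(first=grey | the second ball drawn is orange) = 5/21 / 2/3 = 5/14 ≈ 0.3571.

5/14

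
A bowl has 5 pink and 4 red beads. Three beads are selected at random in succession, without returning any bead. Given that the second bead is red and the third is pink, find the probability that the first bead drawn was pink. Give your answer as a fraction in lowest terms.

P(first=pink and the second bead is red and the third is pink) = (5/9)·(4/8)·(4/7) = 10/63.
P(E) = Σ over first color = 10/63 + 5/42 = 5/18.
By Bayes, P(first=pink | E) = 10/63 / 5/18 = 4/7 ≈ 0.5714.

4/7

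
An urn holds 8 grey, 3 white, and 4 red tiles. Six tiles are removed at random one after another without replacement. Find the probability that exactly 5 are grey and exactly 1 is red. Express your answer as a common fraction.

32/715

Unordered draws without replacement: count favorable combinations over C(15,6).
Favorable = C(8,5) · C(3,0) · C(4,1) = 224; total = C(15,6) = 5005.
P = 224/5005 = 32/715 ≈ 0.0448.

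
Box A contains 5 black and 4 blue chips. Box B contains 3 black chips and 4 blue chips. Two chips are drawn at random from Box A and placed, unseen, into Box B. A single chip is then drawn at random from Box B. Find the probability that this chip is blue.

44/81

Condition on how many of the transferred chips are blue (from Box A: 4 blue of 9; then Box B has 9 total).
  0 blue: C(4,0)C(5,2)/C(9,2) = 5/18; then P = 4/9
  1 blue: C(4,1)C(5,1)/C(9,2) = 5/9; then P = 5/9
  2 blue: C(4,2)C(5,0)/C(9,2) = 1/6; then P = 6/9
P(blue from Box B) = 44/81 ≈ 0.5432.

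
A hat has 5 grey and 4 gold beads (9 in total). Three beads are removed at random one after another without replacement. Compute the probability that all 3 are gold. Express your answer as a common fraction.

Unordered draws without replacement: count favorable combinations over C(9,3).
Favorable = C(5,0) · C(4,3) = 4; total = C(9,3) = 84.
P = 4/84 = 1/21 ≈ 0.0476.

1/21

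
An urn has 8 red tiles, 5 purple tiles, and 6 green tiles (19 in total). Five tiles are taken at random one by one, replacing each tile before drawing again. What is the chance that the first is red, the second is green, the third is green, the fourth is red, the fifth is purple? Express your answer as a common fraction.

11520/2476099

Multiply the conditional probability of each draw in order, with replacement (the composition resets each draw).
P = (8/19) · (6/19) · (6/19) · (8/19) · (5/19) = 11520/2476099 ≈ 0.0047.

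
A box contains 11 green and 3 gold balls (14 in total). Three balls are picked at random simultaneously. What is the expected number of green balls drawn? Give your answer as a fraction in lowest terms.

33/14

By linearity of expectation, E[X] = Σ P(draw i is green); by symmetry each draw (even without replacement) has P(green) = 11/14.
E[X] = 3 · 11/14 = 33/14 ≈ 2.3571.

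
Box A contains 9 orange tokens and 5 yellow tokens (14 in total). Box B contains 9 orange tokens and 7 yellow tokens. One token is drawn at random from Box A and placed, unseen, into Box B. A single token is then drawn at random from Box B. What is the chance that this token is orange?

135/238

Condition on how many of the transferred tokens are orange (from Box A: 9 orange of 14; then Box B has 17 total).
  0 orange: C(9,0)C(5,1)/C(14,1) = 5/14; then P = 9/17
  1 orange: C(9,1)C(5,0)/C(14,1) = 9/14; then P = 10/17
P(orange from Box B) = 135/238 ≈ 0.5672.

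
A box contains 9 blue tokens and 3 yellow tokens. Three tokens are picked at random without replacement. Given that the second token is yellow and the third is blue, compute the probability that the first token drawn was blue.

4/5

P(first=blue and the second token is yellow and the third is blue) = (9/12)·(3/11)·(8/10) = 9/55.
P(E) = Σ over first color = 9/55 + 9/220 = 9/44.
By Bayes, P(first=blue | E) = 9/55 / 9/44 = 4/5 ≈ 0.8000.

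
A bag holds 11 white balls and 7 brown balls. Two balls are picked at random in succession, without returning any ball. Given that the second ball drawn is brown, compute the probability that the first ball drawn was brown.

P(first=brown and the second ball drawn is brown) = (7/18)·(6/17) = 7/51.
P(the second ball drawn is brown) = Σ over first color = 77/306 + 7/51 = 7/18.
By Bayes, P(first=brown | the second ball drawn is brown) = 7/51 / 7/18 = 6/17 ≈ 0.3529.

6/17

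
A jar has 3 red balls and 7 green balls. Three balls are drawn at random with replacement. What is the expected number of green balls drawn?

By linearity of expectation, E[X] = Σ P(draw i is green); each independent draw has P(green) = 7/10.
E[X] = 3 · 7/10 = 21/10 ≈ 2.1000.

21/10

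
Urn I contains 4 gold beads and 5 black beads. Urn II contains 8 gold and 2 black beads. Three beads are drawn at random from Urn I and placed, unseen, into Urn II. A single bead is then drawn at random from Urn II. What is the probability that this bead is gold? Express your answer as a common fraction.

Condition on how many of the transferred beads are gold (from Urn I: 4 gold of 9; then Urn II has 13 total).
  0 gold: C(4,0)C(5,3)/C(9,3) = 5/42; then P = 8/13
  1 gold: C(4,1)C(5,2)/C(9,3) = 10/21; then P = 9/13
  2 gold: C(4,2)C(5,1)/C(9,3) = 5/14; then P = 10/13
  3 gold: C(4,3)C(5,0)/C(9,3) = 1/21; then P = 11/13
P(gold from Urn II) = 28/39 ≈ 0.7179.

28/39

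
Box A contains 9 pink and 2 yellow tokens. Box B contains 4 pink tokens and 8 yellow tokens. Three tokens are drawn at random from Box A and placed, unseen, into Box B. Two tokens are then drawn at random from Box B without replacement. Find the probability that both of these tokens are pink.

Condition on how many of the transferred tokens are pink (from Box A: 9 pink of 11; then Box B has 15 total).
  1 pink: C(9,1)C(2,2)/C(11,3) = 3/55; then P = C(5,2)/C(15,2) = 2/21
  2 pink: C(9,2)C(2,1)/C(11,3) = 24/55; then P = C(6,2)/C(15,2) = 1/7
  3 pink: C(9,3)C(2,0)/C(11,3) = 28/55; then P = C(7,2)/C(15,2) = 1/5
P(both pink) = 326/1925 ≈ 0.1694.

326/1925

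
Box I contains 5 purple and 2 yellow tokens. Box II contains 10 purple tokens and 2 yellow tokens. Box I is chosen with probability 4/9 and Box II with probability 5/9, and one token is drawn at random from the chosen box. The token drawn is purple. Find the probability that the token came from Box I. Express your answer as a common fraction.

24/59

P(purple | Box I) = 5/7; P(purple | Box II) = 5/6.
P(purple) = 4/9·5/7 + 5/9·5/6 = 295/378.
By Bayes' rule, P(Box I | purple) = 20/63 / 295/378 = 24/59 ≈ 0.4068.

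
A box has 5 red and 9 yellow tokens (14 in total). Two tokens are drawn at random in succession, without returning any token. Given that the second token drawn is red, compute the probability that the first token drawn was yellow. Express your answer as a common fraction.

P(first=yellow and the second token drawn is red) = (9/14)·(5/13) = 45/182.
P(the second token drawn is red) = Σ over first color = 10/91 + 45/182 = 5/14.
By Bayes, P(first=yellow | the second token drawn is red) = 45/182 / 5/14 = 9/13 ≈ 0.6923.

9/13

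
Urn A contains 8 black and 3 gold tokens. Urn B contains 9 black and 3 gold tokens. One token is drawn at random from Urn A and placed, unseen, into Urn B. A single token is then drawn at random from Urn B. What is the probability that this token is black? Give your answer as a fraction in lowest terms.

107/143

Condition on how many of the transferred tokens are black (from Urn A: 8 black of 11; then Urn B has 13 total).
  0 black: C(8,0)C(3,1)/C(11,1) = 3/11; then P = 9/13
  1 black: C(8,1)C(3,0)/C(11,1) = 8/11; then P = 10/13
P(black from Urn B) = 107/143 ≈ 0.7483.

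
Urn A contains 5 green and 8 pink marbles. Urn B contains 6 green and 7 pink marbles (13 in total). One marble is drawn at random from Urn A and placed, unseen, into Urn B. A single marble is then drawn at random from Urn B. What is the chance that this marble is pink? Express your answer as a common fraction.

Condition on how many of the transferred marbles are pink (from Urn A: 8 pink of 13; then Urn B has 14 total).
  0 pink: C(8,0)C(5,1)/C(13,1) = 5/13; then P = 7/14
  1 pink: C(8,1)C(5,0)/C(13,1) = 8/13; then P = 8/14
P(pink from Urn B) = 99/182 ≈ 0.5440.

99/182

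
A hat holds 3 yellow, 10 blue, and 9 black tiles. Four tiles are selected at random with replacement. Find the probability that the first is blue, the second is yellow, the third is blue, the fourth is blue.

Multiply the conditional probability of each draw in order, with replacement (the composition resets each draw).
P = (10/22) · (3/22) · (10/22) · (10/22) = 375/29282 ≈ 0.0128.

375/29282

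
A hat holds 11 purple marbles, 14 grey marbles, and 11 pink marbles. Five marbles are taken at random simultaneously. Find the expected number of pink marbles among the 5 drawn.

By linearity of expectation, E[X] = Σ P(draw i is pink); by symmetry each draw (even without replacement) has P(pink) = 11/36.
E[X] = 5 · 11/36 = 55/36 ≈ 1.5278.

55/36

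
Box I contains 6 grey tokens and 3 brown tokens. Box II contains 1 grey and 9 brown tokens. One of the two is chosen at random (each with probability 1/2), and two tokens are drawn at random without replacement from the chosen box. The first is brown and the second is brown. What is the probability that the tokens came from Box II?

P(E | Box I) = 1/12; P(E | Box II) = 4/5.
P(E) = 1/2·1/12 + 1/2·4/5 = 53/120.
By Bayes' rule, P(Box II | E) = 2/5 / 53/120 = 48/53 ≈ 0.9057.

48/53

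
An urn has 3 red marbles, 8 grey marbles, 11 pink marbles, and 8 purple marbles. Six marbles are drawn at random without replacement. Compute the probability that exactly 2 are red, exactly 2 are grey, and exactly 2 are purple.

Unordered draws without replacement: count favorable combinations over C(30,6).
Favorable = C(3,2) · C(8,2) · C(11,0) · C(8,2) = 2352; total = C(30,6) = 593775.
P = 2352/593775 = 112/28275 ≈ 0.0040.

112/28275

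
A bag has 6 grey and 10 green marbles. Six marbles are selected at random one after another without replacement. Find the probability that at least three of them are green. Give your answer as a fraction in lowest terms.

Sum the hypergeometric tail for j = 3,…,6 green marbles.
Favorable = C(10,3)·C(6,3) + C(10,4)·C(6,2) + C(10,5)·C(6,1) + C(10,6)·C(6,0) = 7272; total = C(16,6) = 8008.
P = 7272/8008 = 909/1001 ≈ 0.9081.

909/1001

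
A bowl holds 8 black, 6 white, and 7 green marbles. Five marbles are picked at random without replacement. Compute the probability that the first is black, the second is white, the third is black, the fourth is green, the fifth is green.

Multiply the conditional probability of each draw in order, without replacement, so each draw removes one from its color and from the total.
P = (8/21) · (6/20) · (7/19) · (7/18) · (6/17) = 28/4845 ≈ 0.0058.

28/4845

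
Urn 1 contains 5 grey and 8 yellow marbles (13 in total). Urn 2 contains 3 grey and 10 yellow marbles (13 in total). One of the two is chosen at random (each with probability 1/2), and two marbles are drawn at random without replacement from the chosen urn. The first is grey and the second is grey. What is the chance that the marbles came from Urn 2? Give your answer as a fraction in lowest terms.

P(E | Urn 1) = 5/39; P(E | Urn 2) = 1/26.
P(E) = 1/2·5/39 + 1/2·1/26 = 1/12.
By Bayes' rule, P(Urn 2 | E) = 1/52 / 1/12 = 3/13 ≈ 0.2308.

3/13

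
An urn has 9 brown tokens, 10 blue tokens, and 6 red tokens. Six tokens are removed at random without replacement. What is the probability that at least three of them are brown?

459/1265

Sum the hypergeometric tail for j = 3,…,6 brown tokens.
Favorable = C(9,3)·C(16,3) + C(9,4)·C(16,2) + C(9,5)·C(16,1) + C(9,6)·C(16,0) = 64260; total = C(25,6) = 177100.
P = 64260/177100 = 459/1265 ≈ 0.3628.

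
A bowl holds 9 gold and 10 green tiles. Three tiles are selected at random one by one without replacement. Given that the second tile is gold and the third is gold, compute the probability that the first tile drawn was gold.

P(first=gold and the second tile is gold and the third is gold) = (9/19)·(8/18)·(7/17) = 28/323.
P(E) = Σ over first color = 28/323 + 40/323 = 4/19.
By Bayes, P(first=gold | E) = 28/323 / 4/19 = 7/17 ≈ 0.4118.

7/17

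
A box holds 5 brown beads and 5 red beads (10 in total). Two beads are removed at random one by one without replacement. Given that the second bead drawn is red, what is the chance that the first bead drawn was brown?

5/9

P(first=brown and the second bead drawn is red) = (5/10)·(5/9) = 5/18.
P(the second bead drawn is red) = Σ over first color = 5/18 + 2/9 = 1/2.
By Bayes, P(first=brown | the second bead drawn is red) = 5/18 / 1/2 = 5/9 ≈ 0.5556.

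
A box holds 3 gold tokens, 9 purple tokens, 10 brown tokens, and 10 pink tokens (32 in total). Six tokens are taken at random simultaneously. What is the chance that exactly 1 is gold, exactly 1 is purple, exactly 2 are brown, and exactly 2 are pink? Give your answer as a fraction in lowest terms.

Unordered draws without replacement: count favorable combinations over C(32,6).
Favorable = C(3,1) · C(9,1) · C(10,2) · C(10,2) = 54675; total = C(32,6) = 906192.
P = 54675/906192 = 6075/100688 ≈ 0.0603.

6075/100688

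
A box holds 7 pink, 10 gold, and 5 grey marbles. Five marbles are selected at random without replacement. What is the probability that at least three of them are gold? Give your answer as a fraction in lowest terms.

Sum the hypergeometric tail for j = 3,…,5 gold marbles.
Favorable = C(10,3)·C(12,2) + C(10,4)·C(12,1) + C(10,5)·C(12,0) = 10692; total = C(22,5) = 26334.
P = 10692/26334 = 54/133 ≈ 0.4060.

54/133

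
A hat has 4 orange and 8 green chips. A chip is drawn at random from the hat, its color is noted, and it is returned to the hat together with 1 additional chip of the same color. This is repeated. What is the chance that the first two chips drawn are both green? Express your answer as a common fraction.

After a green draw the hat holds 9 green out of 13.
P = (8/12)·(9/13) = 6/13 ≈ 0.4615.

6/13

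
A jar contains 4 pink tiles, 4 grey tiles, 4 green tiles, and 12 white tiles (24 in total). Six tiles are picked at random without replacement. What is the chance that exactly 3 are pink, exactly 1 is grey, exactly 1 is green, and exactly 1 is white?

Unordered draws without replacement: count favorable combinations over C(24,6).
Favorable = C(4,3) · C(4,1) · C(4,1) · C(12,1) = 768; total = C(24,6) = 134596.
P = 768/134596 = 192/33649 ≈ 0.0057.

192/33649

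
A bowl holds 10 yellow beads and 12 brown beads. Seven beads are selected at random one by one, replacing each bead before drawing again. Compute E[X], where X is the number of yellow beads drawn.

By linearity of expectation, E[X] = Σ P(draw i is yellow); each independent draw has P(yellow) = 10/22.
E[X] = 7 · 10/22 = 35/11 ≈ 3.1818.

35/11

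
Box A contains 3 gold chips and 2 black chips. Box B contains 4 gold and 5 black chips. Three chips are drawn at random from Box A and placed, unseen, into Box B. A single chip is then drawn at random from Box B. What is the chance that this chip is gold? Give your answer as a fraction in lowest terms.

29/60

Condition on how many of the transferred chips are gold (from Box A: 3 gold of 5; then Box B has 12 total).
  1 gold: C(3,1)C(2,2)/C(5,3) = 3/10; then P = 5/12
  2 gold: C(3,2)C(2,1)/C(5,3) = 3/5; then P = 6/12
  3 gold: C(3,3)C(2,0)/C(5,3) = 1/10; then P = 7/12
P(gold from Box B) = 29/60 ≈ 0.4833.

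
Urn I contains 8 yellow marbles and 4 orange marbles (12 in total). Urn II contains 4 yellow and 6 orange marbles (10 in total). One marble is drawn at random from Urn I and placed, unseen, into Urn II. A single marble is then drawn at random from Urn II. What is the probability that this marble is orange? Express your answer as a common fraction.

Condition on how many of the transferred marbles are orange (from Urn I: 4 orange of 12; then Urn II has 11 total).
  0 orange: C(4,0)C(8,1)/C(12,1) = 2/3; then P = 6/11
  1 orange: C(4,1)C(8,0)/C(12,1) = 1/3; then P = 7/11
P(orange from Urn II) = 19/33 ≈ 0.5758.

19/33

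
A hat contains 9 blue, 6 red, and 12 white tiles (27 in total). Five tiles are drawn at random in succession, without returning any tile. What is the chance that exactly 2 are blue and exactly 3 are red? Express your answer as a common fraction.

8/897

Unordered draws without replacement: count favorable combinations over C(27,5).
Favorable = C(9,2) · C(6,3) · C(12,0) = 720; total = C(27,5) = 80730.
P = 720/80730 = 8/897 ≈ 0.0089.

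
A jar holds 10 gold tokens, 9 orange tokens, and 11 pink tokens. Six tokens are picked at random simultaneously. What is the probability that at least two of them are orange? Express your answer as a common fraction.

Sum the hypergeometric tail for j = 2,…,6 orange tokens.
Favorable = C(9,2)·C(21,4) + C(9,3)·C(21,3) + C(9,4)·C(21,2) + C(9,5)·C(21,1) + C(9,6)·C(21,0) = 356370; total = C(30,6) = 593775.
P = 356370/593775 = 3394/5655 ≈ 0.6002.

3394/5655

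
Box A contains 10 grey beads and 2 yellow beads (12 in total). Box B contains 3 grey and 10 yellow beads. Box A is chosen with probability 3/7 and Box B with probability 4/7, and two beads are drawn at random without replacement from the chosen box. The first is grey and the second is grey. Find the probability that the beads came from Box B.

44/629

P(E | Box A) = 15/22; P(E | Box B) = 1/26.
P(E) = 3/7·15/22 + 4/7·1/26 = 629/2002.
By Bayes' rule, P(Box B | E) = 2/91 / 629/2002 = 44/629 ≈ 0.0700.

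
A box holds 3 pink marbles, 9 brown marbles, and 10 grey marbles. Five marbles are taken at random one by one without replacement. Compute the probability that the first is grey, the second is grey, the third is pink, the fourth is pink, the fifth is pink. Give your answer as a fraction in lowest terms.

1/5852

Multiply the conditional probability of each draw in order, without replacement, so each draw removes one from its color and from the total.
P = (10/22) · (9/21) · (3/20) · (2/19) · (1/18) = 1/5852 ≈ 0.0002.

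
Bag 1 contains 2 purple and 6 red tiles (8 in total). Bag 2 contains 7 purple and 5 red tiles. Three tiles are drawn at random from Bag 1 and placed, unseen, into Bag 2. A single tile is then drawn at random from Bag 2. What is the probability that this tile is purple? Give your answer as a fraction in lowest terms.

31/60

Condition on how many of the transferred tiles are purple (from Bag 1: 2 purple of 8; then Bag 2 has 15 total).
  0 purple: C(2,0)C(6,3)/C(8,3) = 5/14; then P = 7/15
  1 purple: C(2,1)C(6,2)/C(8,3) = 15/28; then P = 8/15
  2 purple: C(2,2)C(6,1)/C(8,3) = 3/28; then P = 9/15
P(purple from Bag 2) = 31/60 ≈ 0.5167.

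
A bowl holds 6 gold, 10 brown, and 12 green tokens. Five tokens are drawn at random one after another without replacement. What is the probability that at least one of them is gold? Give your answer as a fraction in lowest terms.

Use the complement: P(at least one gold) = 1 − P(no gold).
P(none) = C(22,5)/C(28,5) = 26334/98280.
So P = 1 − 26334/98280 = 571/780 ≈ 0.7321.

571/780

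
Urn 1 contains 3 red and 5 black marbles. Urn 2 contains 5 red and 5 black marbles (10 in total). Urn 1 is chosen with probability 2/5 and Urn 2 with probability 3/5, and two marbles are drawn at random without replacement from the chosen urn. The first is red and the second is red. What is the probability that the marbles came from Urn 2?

28/37

P(E | Urn 1) = 3/28; P(E | Urn 2) = 2/9.
P(E) = 2/5·3/28 + 3/5·2/9 = 37/210.
By Bayes' rule, P(Urn 2 | E) = 2/15 / 37/210 = 28/37 ≈ 0.7568.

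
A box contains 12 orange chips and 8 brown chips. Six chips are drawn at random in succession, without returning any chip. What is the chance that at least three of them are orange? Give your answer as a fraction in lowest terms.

44/51

Sum the hypergeometric tail for j = 3,…,6 orange chips.
Favorable = C(12,3)·C(8,3) + C(12,4)·C(8,2) + C(12,5)·C(8,1) + C(12,6)·C(8,0) = 33440; total = C(20,6) = 38760.
P = 33440/38760 = 44/51 ≈ 0.8627.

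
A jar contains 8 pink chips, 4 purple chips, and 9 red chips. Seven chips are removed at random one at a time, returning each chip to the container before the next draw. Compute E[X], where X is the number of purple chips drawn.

By linearity of expectation, E[X] = Σ P(draw i is purple); each independent draw has P(purple) = 4/21.
E[X] = 7 · 4/21 = 4/3 ≈ 1.3333.

4/3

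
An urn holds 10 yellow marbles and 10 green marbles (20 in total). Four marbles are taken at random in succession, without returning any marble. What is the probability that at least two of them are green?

229/323

Sum the hypergeometric tail for j = 2,…,4 green marbles.
Favorable = C(10,2)·C(10,2) + C(10,3)·C(10,1) + C(10,4)·C(10,0) = 3435; total = C(20,4) = 4845.
P = 3435/4845 = 229/323 ≈ 0.7090.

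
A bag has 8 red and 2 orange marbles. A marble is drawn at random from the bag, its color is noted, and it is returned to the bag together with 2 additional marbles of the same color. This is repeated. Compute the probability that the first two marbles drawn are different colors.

Either red then orange, or orange then red; after the first draw the total is 12.
P = (8/10)·(2/12) + (2/10)·(8/12) = 4/15 ≈ 0.2667.

4/15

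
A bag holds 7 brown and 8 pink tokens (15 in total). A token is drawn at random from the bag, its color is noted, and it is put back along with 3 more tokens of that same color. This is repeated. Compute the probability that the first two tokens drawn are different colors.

56/135

Either pink then brown, or brown then pink; after the first draw the total is 18.
P = (8/15)·(7/18) + (7/15)·(8/18) = 56/135 ≈ 0.4148.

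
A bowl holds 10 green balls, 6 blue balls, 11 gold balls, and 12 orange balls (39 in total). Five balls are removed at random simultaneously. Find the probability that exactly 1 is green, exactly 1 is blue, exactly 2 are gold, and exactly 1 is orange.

Unordered draws without replacement: count favorable combinations over C(39,5).
Favorable = C(10,1) · C(6,1) · C(11,2) · C(12,1) = 39600; total = C(39,5) = 575757.
P = 39600/575757 = 4400/63973 ≈ 0.0688.

4400/63973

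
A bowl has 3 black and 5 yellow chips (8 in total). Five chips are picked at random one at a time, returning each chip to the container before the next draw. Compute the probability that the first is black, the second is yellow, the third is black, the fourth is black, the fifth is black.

Multiply the conditional probability of each draw in order, with replacement (the composition resets each draw).
P = (3/8) · (5/8) · (3/8) · (3/8) · (3/8) = 405/32768 ≈ 0.0124.

405/32768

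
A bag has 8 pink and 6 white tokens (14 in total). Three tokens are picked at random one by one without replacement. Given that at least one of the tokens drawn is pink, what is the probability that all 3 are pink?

P(all 3 pink) = C(8,3)/C(14,3) = 2/13; P(at least one pink) = 1 − C(6,3)/C(14,3) = 86/91.
Since 'all 3 pink' ⊆ 'at least one pink', P(all 3 | at least one) = 2/13 / 86/91 = 7/43 ≈ 0.1628.

7/43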